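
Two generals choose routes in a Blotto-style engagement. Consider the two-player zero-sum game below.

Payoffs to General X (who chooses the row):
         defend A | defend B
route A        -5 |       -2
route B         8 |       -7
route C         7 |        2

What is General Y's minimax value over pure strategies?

2

The worst case (largest entry) in each column is defend A: 8, defend B: 2.
The best (smallest) of these is 2.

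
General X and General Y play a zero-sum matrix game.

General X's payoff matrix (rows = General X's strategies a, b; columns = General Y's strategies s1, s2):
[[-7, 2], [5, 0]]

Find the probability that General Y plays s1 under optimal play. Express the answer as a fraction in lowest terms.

Row minima are -7 and 0, so General X's maximin is 0; column maxima are 5 and 2, so General Y's minimax is 2. These differ, so the equilibrium is in mixed strategies.
Let General Y play s1 with probability q. General X is indifferent when −7q + 2(1−q) = 5q, giving q = 1/7.

1/7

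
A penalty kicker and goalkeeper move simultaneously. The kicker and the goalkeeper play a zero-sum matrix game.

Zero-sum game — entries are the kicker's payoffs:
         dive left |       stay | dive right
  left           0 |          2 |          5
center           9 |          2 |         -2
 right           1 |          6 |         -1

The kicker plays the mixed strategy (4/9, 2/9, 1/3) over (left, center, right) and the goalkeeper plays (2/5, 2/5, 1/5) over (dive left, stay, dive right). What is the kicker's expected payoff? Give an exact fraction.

23/9

Against (2/5, 2/5, 1/5), each row's expected payoff is left: 9/5; center: 4; right: 13/5.
Taking the (4/9, 2/9, 1/3)-weighted average: (4/9)·(9/5) + (2/9)·(4) + (1/3)·(13/5) = 23/9.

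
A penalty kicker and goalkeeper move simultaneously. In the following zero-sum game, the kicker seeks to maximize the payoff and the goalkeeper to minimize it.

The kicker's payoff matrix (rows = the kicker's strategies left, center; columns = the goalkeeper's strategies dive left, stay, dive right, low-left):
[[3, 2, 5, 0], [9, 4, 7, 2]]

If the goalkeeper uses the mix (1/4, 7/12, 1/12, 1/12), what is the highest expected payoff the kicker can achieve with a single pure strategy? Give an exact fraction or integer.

left: (3)·(1/4) + (2)·(7/12) + (5)·(1/12) + (0)·(1/12) = 7/3.
center: (9)·(1/4) + (4)·(7/12) + (7)·(1/12) + (2)·(1/12) = 16/3.
The best pure response is center with expected payoff 16/3.

16/3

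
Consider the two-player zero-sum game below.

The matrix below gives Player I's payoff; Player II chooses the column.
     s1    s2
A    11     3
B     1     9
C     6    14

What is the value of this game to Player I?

Row B is strictly dominated by row C, so Player I never plays it.
The remaining 2×2 game on (A, C) × (s1, s2) has no saddle point. Let Player I play A with probability p; indifference gives 11p + 6(1−p) = 3p + 14(1−p), so p = 1/2.
Similarly Player II's optimal q on s1 is 11/16, and the value is 11·(11/16) + (3)·(5/16) = 17/2.

17/2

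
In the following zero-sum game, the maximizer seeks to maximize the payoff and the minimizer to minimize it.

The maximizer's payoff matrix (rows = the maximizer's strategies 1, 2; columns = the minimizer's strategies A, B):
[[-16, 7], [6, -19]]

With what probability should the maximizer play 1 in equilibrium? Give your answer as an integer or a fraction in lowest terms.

25/48

Row minima are -16 and -19, so the maximizer's maximin is -16; column maxima are 6 and 7, so the minimizer's minimax is 6. These differ, so the equilibrium is in mixed strategies.
Let the maximizer play 1 with probability p. The minimizer is indifferent when −16p + 6(1−p) = 7p − 19(1−p), giving p = 25/48.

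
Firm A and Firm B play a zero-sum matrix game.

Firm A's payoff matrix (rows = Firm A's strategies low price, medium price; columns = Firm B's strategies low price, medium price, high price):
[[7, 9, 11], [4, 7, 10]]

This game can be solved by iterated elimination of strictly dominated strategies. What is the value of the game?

Row medium price is strictly dominated by row low price (7>4, 9>7, 11>10); eliminate medium price.
Column medium price is strictly dominated by low price for Firm B (7<9); eliminate medium price.
Column high price is strictly dominated by low price for Firm B (7<11); eliminate high price.
Only (low price, low price) remains, with payoff 7.

7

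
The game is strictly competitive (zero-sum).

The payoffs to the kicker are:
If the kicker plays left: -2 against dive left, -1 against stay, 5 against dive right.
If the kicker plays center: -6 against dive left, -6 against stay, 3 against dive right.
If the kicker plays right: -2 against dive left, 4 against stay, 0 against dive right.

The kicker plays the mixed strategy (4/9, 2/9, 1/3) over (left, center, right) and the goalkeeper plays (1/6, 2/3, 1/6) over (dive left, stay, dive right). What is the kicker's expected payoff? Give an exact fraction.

Against (1/6, 2/3, 1/6), each row's expected payoff is left: -1/6; center: -9/2; right: 7/3.
Taking the (4/9, 2/9, 1/3)-weighted average: (4/9)·(-1/6) + (2/9)·(-9/2) + (1/3)·(7/3) = -8/27.

-8/27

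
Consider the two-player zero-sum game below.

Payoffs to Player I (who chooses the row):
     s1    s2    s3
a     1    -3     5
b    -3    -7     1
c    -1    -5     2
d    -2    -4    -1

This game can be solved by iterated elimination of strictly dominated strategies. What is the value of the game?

Row d is strictly dominated by row a (1>-2, -3>-4, 5>-1); eliminate d.
Row c is strictly dominated by row a (1>-1, -3>-5, 5>2); eliminate c.
Row b is strictly dominated by row a (1>-3, -3>-7, 5>1); eliminate b.
Column s1 is strictly dominated by s2 for Player II (-3<1); eliminate s1.
Column s3 is strictly dominated by s2 for Player II (-3<5); eliminate s3.
Only (a, s2) remains, with payoff -3.

-3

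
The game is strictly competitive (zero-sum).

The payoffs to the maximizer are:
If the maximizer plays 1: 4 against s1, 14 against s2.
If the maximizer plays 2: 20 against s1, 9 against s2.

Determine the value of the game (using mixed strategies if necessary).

Row minima are 4 and 9, so the maximizer's maximin is 9; column maxima are 20 and 14, so the minimizer's minimax is 14. These differ, so the equilibrium is in mixed strategies.
Let the maximizer play 1 with probability p. The minimizer is indifferent when 4p + 20(1−p) = 14p + 9(1−p), giving p = 11/21.
Let the minimizer play s1 with probability q. The maximizer is indifferent when 4q + 14(1−q) = 20q + 9(1−q), giving q = 5/21.
The value is 4·(5/21) + (14)·(16/21) = 244/21.

244/21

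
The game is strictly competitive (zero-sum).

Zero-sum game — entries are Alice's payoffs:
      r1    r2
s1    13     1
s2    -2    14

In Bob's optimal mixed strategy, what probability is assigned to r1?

Row minima are 1 and -2, so Alice's maximin is 1; column maxima are 13 and 14, so Bob's minimax is 13. These differ, so the equilibrium is in mixed strategies.
Let Bob play r1 with probability q. Alice is indifferent when 13q + (1−q) = −2q + 14(1−q), giving q = 13/28.

13/28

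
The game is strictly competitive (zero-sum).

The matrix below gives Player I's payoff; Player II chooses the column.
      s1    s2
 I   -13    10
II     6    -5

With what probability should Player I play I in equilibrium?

Row minima are -13 and -5, so Player I's maximin is -5; column maxima are 6 and 10, so Player II's minimax is 6. These differ, so the equilibrium is in mixed strategies.
Let Player I play I with probability p. Player II is indifferent when −13p + 6(1−p) = 10p − 5(1−p), giving p = 11/34.

11/34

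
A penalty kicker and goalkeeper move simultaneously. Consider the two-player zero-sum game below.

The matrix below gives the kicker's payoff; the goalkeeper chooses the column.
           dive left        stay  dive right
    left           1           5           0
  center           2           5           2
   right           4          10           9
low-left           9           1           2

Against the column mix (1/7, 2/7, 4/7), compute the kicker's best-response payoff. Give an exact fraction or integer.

left: (1)·(1/7) + (5)·(2/7) + (0)·(4/7) = 11/7.
center: (2)·(1/7) + (5)·(2/7) + (2)·(4/7) = 20/7.
right: (4)·(1/7) + (10)·(2/7) + (9)·(4/7) = 60/7.
low-left: (9)·(1/7) + (1)·(2/7) + (2)·(4/7) = 19/7.
The best pure response is right with expected payoff 60/7.

60/7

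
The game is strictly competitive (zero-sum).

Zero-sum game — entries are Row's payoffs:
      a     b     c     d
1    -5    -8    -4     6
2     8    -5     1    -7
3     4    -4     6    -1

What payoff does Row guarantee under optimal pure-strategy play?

-4

Row minima: -8, -7, -4 → Row's maximin is -4.
Column maxima: 8, -4, 6, 6 → Column's minimax is -4.
They coincide at (3, b), so the value is -4.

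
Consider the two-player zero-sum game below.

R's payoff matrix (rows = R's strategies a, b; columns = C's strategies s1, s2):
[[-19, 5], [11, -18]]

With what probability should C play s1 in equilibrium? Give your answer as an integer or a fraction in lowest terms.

23/53

Row minima are -19 and -18, so R's maximin is -18; column maxima are 11 and 5, so C's minimax is 5. These differ, so the equilibrium is in mixed strategies.
Let C play s1 with probability q. R is indifferent when −19q + 5(1−q) = 11q − 18(1−q), giving q = 23/53.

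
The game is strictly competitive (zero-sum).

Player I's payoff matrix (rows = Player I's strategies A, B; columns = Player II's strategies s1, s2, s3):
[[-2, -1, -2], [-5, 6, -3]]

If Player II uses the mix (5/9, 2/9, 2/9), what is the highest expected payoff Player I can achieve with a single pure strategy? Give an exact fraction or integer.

A: (-2)·(5/9) + (-1)·(2/9) + (-2)·(2/9) = -16/9.
B: (-5)·(5/9) + (6)·(2/9) + (-3)·(2/9) = -19/9.
The best pure response is A with expected payoff -16/9.

-16/9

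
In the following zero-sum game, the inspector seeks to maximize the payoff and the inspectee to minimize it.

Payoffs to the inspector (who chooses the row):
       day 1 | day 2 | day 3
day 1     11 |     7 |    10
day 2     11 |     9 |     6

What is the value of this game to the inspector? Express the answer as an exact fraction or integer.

8

Column day 1 is strictly dominated by day 3 for the inspectee (it gives the inspector more in every row).
The remaining 2×2 game on (day 1, day 2) × (day 2, day 3) has no saddle point. Let the inspector play day 1 with probability p; indifference gives 7p + 9(1−p) = 10p + 6(1−p), so p = 1/2.
Similarly the inspectee's optimal q on day 2 is 2/3, and the value is 7·(2/3) + (10)·(1/3) = 8.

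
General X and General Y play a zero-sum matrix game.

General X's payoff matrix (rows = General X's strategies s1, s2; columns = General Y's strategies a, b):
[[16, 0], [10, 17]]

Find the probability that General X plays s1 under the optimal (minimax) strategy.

Row minima are 0 and 10, so General X's maximin is 10; column maxima are 16 and 17, so General Y's minimax is 16. These differ, so the equilibrium is in mixed strategies.
Let General X play s1 with probability p. General Y is indifferent when 16p + 10(1−p) = 17(1−p), giving p = 7/23.

7/23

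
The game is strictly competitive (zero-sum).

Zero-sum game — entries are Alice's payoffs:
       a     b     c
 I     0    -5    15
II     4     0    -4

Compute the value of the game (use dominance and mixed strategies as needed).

Column a is strictly dominated by b for Bob (it gives Alice more in every row).
The remaining 2×2 game on (I, II) × (b, c) has no saddle point. Let Alice play I with probability p; indifference gives −5p = 15p − 4(1−p), so p = 1/6.
Similarly Bob's optimal q on b is 19/24, and the value is -5·(19/24) + (15)·(5/24) = -5/6.

-5/6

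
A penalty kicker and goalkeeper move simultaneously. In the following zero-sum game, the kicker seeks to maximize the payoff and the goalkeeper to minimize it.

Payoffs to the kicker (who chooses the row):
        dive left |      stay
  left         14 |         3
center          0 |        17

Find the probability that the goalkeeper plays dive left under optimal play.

1/2

Row minima are 3 and 0, so the kicker's maximin is 3; column maxima are 14 and 17, so the goalkeeper's minimax is 14. These differ, so the equilibrium is in mixed strategies.
Let the goalkeeper play dive left with probability q. The kicker is indifferent when 14q + 3(1−q) = 17(1−q), giving q = 1/2.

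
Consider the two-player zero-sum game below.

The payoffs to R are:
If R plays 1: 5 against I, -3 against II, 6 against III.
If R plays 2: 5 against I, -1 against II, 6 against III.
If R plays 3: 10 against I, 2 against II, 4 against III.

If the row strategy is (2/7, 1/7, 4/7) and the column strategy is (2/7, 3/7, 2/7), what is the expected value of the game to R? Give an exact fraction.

181/49

Against (2/7, 3/7, 2/7), each row's expected payoff is 1: 13/7; 2: 19/7; 3: 34/7.
Taking the (2/7, 1/7, 4/7)-weighted average: (2/7)·(13/7) + (1/7)·(19/7) + (4/7)·(34/7) = 181/49.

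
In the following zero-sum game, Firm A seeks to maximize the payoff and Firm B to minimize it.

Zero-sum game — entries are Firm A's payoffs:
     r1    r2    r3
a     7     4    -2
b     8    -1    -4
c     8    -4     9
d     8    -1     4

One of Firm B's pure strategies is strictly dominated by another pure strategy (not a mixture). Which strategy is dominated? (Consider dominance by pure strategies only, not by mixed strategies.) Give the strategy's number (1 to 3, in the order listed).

1

Firm B prefers columns that give Firm A less. Compare r1 with r2: 4 < 7, -1 < 8, -4 < 8, -1 < 8.
So r2 strictly dominates r1 for Firm B; r1 is strictly dominated.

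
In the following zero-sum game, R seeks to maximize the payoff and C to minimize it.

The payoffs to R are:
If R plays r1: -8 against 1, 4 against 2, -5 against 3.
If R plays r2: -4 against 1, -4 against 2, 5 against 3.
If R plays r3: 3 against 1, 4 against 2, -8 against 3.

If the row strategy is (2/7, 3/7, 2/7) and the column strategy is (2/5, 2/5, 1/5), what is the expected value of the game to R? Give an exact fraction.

Against (2/5, 2/5, 1/5), each row's expected payoff is r1: -13/5; r2: -11/5; r3: 6/5.
Taking the (2/7, 3/7, 2/7)-weighted average: (2/7)·(-13/5) + (3/7)·(-11/5) + (2/7)·(6/5) = -47/35.

-47/35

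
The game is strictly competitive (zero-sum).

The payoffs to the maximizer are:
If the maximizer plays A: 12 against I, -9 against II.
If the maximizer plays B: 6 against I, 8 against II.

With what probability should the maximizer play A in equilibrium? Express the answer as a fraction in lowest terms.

Row minima are -9 and 6, so the maximizer's maximin is 6; column maxima are 12 and 8, so the minimizer's minimax is 8. These differ, so the equilibrium is in mixed strategies.
Let the maximizer play A with probability p. The minimizer is indifferent when 12p + 6(1−p) = −9p + 8(1−p), giving p = 2/23.

2/23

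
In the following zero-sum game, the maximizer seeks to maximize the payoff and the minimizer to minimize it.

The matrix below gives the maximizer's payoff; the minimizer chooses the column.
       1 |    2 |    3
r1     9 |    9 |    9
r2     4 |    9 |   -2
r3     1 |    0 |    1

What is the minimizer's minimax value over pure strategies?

9

The worst case (largest entry) in each column is 1: 9, 2: 9, 3: 9.
The best (smallest) of these is 9.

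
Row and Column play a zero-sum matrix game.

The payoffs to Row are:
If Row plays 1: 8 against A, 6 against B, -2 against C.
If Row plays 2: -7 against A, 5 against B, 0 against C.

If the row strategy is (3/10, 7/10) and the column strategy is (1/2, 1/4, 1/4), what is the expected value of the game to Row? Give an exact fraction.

Against (1/2, 1/4, 1/4), each row's expected payoff is 1: 5; 2: -9/4.
Taking the (3/10, 7/10)-weighted average: (3/10)·(5) + (7/10)·(-9/4) = -3/40.

-3/40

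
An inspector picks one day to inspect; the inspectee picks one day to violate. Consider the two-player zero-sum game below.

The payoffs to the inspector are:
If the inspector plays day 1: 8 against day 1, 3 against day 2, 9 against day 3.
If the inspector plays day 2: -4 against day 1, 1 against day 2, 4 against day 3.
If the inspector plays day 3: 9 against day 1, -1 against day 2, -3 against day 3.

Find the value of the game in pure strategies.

Row minima: 3, -4, -3 → the inspector's maximin is 3.
Column maxima: 9, 3, 9 → the inspectee's minimax is 3.
They coincide at (day 1, day 2), so the value is 3.

3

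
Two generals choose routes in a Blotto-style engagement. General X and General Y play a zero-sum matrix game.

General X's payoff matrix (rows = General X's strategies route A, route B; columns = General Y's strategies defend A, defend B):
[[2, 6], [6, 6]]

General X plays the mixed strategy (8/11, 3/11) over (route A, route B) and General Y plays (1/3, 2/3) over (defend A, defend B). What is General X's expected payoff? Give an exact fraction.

Against (1/3, 2/3), each row's expected payoff is route A: 14/3; route B: 6.
Taking the (8/11, 3/11)-weighted average: (8/11)·(14/3) + (3/11)·(6) = 166/33.

166/33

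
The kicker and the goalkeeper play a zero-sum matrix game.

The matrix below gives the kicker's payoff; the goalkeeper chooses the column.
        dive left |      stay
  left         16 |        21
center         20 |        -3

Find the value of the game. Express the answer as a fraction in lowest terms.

Row minima are 16 and -3, so the kicker's maximin is 16; column maxima are 20 and 21, so the goalkeeper's minimax is 20. These differ, so the equilibrium is in mixed strategies.
Let the kicker play left with probability p. The goalkeeper is indifferent when 16p + 20(1−p) = 21p − 3(1−p), giving p = 23/28.
Let the goalkeeper play dive left with probability q. The kicker is indifferent when 16q + 21(1−q) = 20q − 3(1−q), giving q = 6/7.
The value is 16·(6/7) + (21)·(1/7) = 117/7.

117/7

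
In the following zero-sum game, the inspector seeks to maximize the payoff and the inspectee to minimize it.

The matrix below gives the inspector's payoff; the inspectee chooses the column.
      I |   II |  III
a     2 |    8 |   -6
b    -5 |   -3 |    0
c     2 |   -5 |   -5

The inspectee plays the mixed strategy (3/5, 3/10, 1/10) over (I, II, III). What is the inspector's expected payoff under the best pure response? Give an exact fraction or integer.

a: (2)·(3/5) + (8)·(3/10) + (-6)·(1/10) = 3.
b: (-5)·(3/5) + (-3)·(3/10) + (0)·(1/10) = -39/10.
c: (2)·(3/5) + (-5)·(3/10) + (-5)·(1/10) = -4/5.
The best pure response is a with expected payoff 3.

3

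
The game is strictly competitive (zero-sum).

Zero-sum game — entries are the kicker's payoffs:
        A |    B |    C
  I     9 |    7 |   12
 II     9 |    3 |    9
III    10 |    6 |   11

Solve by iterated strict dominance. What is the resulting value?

7

Row II is strictly dominated by row III (10>9, 6>3, 11>9); eliminate II.
Column A is strictly dominated by B for the goalkeeper (7<9, 6<10); eliminate A.
Row III is strictly dominated by row I (7>6, 12>11); eliminate III.
Column C is strictly dominated by B for the goalkeeper (7<12); eliminate C.
Only (I, B) remains, with payoff 7.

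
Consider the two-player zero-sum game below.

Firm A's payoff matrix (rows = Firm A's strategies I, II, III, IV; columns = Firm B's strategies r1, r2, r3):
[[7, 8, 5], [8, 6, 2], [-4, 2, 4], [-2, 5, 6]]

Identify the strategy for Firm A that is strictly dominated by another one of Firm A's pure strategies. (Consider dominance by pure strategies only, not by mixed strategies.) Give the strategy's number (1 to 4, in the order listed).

3

Compare III with I: 7 > -4, 8 > 2, 5 > 4.
So I strictly dominates III for Firm A; III is strictly dominated.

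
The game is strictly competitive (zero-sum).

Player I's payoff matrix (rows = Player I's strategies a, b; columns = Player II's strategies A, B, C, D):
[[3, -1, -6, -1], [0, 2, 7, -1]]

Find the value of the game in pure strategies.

Row minima: -6, -1 → Player I's maximin is -1.
Column maxima: 3, 2, 7, -1 → Player II's minimax is -1.
They coincide at (b, D), so the value is -1.

-1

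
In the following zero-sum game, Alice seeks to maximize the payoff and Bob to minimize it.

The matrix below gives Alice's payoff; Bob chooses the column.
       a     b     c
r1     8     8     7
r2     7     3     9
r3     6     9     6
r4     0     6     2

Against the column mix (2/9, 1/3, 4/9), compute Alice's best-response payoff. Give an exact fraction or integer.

68/9

r1: (8)·(2/9) + (8)·(1/3) + (7)·(4/9) = 68/9.
r2: (7)·(2/9) + (3)·(1/3) + (9)·(4/9) = 59/9.
r3: (6)·(2/9) + (9)·(1/3) + (6)·(4/9) = 7.
r4: (0)·(2/9) + (6)·(1/3) + (2)·(4/9) = 26/9.
The best pure response is r1 with expected payoff 68/9.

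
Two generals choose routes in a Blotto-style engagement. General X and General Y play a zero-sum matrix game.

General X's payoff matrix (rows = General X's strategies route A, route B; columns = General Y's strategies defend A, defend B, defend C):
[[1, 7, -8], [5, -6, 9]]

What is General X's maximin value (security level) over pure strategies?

-6

The worst-case payoff for each row is route A: -8, route B: -6.
The best of these is -6.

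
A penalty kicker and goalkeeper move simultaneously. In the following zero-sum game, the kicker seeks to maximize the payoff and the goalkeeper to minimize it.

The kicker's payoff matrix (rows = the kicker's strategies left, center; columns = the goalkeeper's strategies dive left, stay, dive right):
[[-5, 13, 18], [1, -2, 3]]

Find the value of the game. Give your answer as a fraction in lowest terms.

Column dive right is strictly dominated by stay for the goalkeeper (it gives the kicker more in every row).
The remaining 2×2 game on (left, center) × (dive left, stay) has no saddle point. Let the kicker play left with probability p; indifference gives −5p + (1−p) = 13p − 2(1−p), so p = 1/7.
Similarly the goalkeeper's optimal q on dive left is 5/7, and the value is -5·(5/7) + (13)·(2/7) = 1/7.

1/7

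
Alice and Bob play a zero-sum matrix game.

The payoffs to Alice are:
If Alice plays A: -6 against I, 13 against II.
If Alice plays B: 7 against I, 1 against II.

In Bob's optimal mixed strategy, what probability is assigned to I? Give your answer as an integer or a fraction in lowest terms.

12/25

Row minima are -6 and 1, so Alice's maximin is 1; column maxima are 7 and 13, so Bob's minimax is 7. These differ, so the equilibrium is in mixed strategies.
Let Bob play I with probability q. Alice is indifferent when −6q + 13(1−q) = 7q + (1−q), giving q = 12/25.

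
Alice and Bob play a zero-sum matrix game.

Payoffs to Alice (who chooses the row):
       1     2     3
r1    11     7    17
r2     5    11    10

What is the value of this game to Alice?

43/5

Column 3 is strictly dominated by 1 for Bob (it gives Alice more in every row).
The remaining 2×2 game on (r1, r2) × (1, 2) has no saddle point. Let Alice play r1 with probability p; indifference gives 11p + 5(1−p) = 7p + 11(1−p), so p = 3/5.
Similarly Bob's optimal q on 1 is 2/5, and the value is 11·(2/5) + (7)·(3/5) = 43/5.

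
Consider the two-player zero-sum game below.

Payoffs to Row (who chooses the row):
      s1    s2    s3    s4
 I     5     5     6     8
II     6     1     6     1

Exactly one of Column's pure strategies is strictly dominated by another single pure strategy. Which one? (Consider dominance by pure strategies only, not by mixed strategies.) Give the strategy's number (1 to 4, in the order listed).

Column prefers columns that give Row less. Compare s3 with s2: 5 < 6, 1 < 6.
So s2 strictly dominates s3 for Column; s3 is strictly dominated.

3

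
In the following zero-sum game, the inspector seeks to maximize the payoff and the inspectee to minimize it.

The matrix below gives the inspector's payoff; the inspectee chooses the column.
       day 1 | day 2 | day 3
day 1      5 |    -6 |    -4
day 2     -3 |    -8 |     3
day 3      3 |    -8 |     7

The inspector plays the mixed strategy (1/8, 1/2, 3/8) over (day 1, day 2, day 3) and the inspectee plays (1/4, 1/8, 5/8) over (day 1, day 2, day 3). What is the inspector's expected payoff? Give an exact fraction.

Against (1/4, 1/8, 5/8), each row's expected payoff is day 1: -2; day 2: 1/8; day 3: 33/8.
Taking the (1/8, 1/2, 3/8)-weighted average: (1/8)·(-2) + (1/2)·(1/8) + (3/8)·(33/8) = 87/64.

87/64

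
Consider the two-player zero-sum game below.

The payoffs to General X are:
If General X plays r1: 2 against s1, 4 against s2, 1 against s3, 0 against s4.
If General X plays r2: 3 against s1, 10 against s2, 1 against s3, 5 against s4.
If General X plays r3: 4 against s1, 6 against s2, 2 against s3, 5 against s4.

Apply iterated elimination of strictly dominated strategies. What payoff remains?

Row r1 is strictly dominated by row r3 (4>2, 6>4, 2>1, 5>0); eliminate r1.
Column s2 is strictly dominated by s1 for General Y (3<10, 4<6); eliminate s2.
Column s4 is strictly dominated by s1 for General Y (3<5, 4<5); eliminate s4.
Column s1 is strictly dominated by s3 for General Y (1<3, 2<4); eliminate s1.
Row r2 is strictly dominated by row r3 (2>1); eliminate r2.
Only (r3, s3) remains, with payoff 2.

2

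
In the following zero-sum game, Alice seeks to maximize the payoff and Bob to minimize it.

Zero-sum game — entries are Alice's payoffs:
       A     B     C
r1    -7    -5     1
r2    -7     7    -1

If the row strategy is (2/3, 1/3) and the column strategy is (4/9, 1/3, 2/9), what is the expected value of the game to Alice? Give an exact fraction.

Against (4/9, 1/3, 2/9), each row's expected payoff is r1: -41/9; r2: -1.
Taking the (2/3, 1/3)-weighted average: (2/3)·(-41/9) + (1/3)·(-1) = -91/27.

-91/27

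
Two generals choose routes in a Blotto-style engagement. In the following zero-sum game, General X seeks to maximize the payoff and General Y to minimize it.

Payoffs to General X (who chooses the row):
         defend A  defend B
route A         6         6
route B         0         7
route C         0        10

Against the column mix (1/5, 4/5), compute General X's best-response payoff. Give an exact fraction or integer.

route A: (6)·(1/5) + (6)·(4/5) = 6.
route B: (0)·(1/5) + (7)·(4/5) = 28/5.
route C: (0)·(1/5) + (10)·(4/5) = 8.
The best pure response is route C with expected payoff 8.

8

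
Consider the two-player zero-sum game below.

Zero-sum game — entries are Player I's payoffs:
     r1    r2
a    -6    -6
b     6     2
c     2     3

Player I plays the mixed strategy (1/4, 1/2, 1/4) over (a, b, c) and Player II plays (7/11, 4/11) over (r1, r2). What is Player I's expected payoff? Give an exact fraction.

Against (7/11, 4/11), each row's expected payoff is a: -6; b: 50/11; c: 26/11.
Taking the (1/4, 1/2, 1/4)-weighted average: (1/4)·(-6) + (1/2)·(50/11) + (1/4)·(26/11) = 15/11.

15/11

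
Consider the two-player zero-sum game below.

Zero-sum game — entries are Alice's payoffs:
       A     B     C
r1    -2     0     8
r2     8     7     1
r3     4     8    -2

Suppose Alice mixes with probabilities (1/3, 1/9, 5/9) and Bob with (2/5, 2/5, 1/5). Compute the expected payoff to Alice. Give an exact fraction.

17/5

Against (2/5, 2/5, 1/5), each row's expected payoff is r1: 4/5; r2: 31/5; r3: 22/5.
Taking the (1/3, 1/9, 5/9)-weighted average: (1/3)·(4/5) + (1/9)·(31/5) + (5/9)·(22/5) = 17/5.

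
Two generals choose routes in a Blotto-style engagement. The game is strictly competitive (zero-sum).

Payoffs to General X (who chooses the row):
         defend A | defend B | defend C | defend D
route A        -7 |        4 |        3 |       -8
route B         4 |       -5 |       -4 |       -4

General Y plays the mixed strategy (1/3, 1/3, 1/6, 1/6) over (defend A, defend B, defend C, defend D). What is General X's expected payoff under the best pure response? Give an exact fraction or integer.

route A: (-7)·(1/3) + (4)·(1/3) + (3)·(1/6) + (-8)·(1/6) = -11/6.
route B: (4)·(1/3) + (-5)·(1/3) + (-4)·(1/6) + (-4)·(1/6) = -5/3.
The best pure response is route B with expected payoff -5/3.

-5/3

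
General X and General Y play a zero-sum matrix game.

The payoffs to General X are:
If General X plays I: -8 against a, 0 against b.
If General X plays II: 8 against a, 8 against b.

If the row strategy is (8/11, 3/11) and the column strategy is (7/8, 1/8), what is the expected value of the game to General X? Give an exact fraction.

Against (7/8, 1/8), each row's expected payoff is I: -7; II: 8.
Taking the (8/11, 3/11)-weighted average: (8/11)·(-7) + (3/11)·(8) = -32/11.

-32/11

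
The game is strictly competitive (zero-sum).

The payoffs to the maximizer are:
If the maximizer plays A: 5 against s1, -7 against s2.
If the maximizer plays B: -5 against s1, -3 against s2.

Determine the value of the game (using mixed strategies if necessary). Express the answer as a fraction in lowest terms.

Row minima are -7 and -5, so the maximizer's maximin is -5; column maxima are 5 and -3, so the minimizer's minimax is -3. These differ, so the equilibrium is in mixed strategies.
Let the maximizer play A with probability p. The minimizer is indifferent when 5p − 5(1−p) = −7p − 3(1−p), giving p = 1/7.
Let the minimizer play s1 with probability q. The maximizer is indifferent when 5q − 7(1−q) = −5q − 3(1−q), giving q = 2/7.
The value is 5·(2/7) + (-7)·(5/7) = -25/7.

-25/7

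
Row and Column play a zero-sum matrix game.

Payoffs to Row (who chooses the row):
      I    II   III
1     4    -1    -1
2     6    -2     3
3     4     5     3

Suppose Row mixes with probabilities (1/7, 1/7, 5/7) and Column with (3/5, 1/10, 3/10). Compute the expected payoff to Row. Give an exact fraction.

253/70

Against (3/5, 1/10, 3/10), each row's expected payoff is 1: 2; 2: 43/10; 3: 19/5.
Taking the (1/7, 1/7, 5/7)-weighted average: (1/7)·(2) + (1/7)·(43/10) + (5/7)·(19/5) = 253/70.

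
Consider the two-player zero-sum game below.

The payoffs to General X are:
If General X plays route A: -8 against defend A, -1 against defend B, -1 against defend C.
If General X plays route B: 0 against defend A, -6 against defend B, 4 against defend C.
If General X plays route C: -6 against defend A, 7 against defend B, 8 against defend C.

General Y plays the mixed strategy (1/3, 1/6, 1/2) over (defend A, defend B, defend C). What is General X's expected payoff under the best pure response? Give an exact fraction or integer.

route A: (-8)·(1/3) + (-1)·(1/6) + (-1)·(1/2) = -10/3.
route B: (0)·(1/3) + (-6)·(1/6) + (4)·(1/2) = 1.
route C: (-6)·(1/3) + (7)·(1/6) + (8)·(1/2) = 19/6.
The best pure response is route C with expected payoff 19/6.

19/6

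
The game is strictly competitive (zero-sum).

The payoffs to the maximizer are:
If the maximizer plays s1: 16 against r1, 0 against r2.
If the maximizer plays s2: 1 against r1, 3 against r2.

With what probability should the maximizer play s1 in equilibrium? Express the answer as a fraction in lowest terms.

1/9

Row minima are 0 and 1, so the maximizer's maximin is 1; column maxima are 16 and 3, so the minimizer's minimax is 3. These differ, so the equilibrium is in mixed strategies.
Let the maximizer play s1 with probability p. The minimizer is indifferent when 16p + (1−p) = 3(1−p), giving p = 1/9.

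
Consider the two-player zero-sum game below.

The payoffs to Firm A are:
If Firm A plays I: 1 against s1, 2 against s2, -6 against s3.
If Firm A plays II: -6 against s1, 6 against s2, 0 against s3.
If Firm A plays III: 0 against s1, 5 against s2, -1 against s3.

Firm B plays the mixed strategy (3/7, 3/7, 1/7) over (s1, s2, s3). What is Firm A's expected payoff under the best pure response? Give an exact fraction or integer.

2

I: (1)·(3/7) + (2)·(3/7) + (-6)·(1/7) = 3/7.
II: (-6)·(3/7) + (6)·(3/7) + (0)·(1/7) = 0.
III: (0)·(3/7) + (5)·(3/7) + (-1)·(1/7) = 2.
The best pure response is III with expected payoff 2.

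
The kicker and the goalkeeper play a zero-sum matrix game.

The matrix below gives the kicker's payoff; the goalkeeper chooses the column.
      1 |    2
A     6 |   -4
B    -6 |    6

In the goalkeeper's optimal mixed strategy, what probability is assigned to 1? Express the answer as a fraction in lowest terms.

5/11

Row minima are -4 and -6, so the kicker's maximin is -4; column maxima are 6 and 6, so the goalkeeper's minimax is 6. These differ, so the equilibrium is in mixed strategies.
Let the goalkeeper play 1 with probability q. The kicker is indifferent when 6q − 4(1−q) = −6q + 6(1−q), giving q = 5/11.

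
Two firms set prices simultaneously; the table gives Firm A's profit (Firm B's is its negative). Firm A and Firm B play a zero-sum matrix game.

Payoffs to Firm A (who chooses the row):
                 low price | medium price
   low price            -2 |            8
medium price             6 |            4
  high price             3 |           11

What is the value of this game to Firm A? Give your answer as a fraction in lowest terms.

27/5

Row low price is strictly dominated by row high price, so Firm A never plays it.
The remaining 2×2 game on (medium price, high price) × (low price, medium price) has no saddle point. Let Firm A play medium price with probability p; indifference gives 6p + 3(1−p) = 4p + 11(1−p), so p = 4/5.
Similarly Firm B's optimal q on low price is 7/10, and the value is 6·(7/10) + (4)·(3/10) = 27/5.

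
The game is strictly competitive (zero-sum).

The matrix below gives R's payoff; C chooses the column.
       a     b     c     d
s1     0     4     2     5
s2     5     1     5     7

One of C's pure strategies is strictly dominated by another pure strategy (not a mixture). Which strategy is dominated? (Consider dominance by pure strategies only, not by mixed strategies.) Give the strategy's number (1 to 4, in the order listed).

4

C prefers columns that give R less. Compare d with a: 0 < 5, 5 < 7.
So a strictly dominates d for C; d is strictly dominated.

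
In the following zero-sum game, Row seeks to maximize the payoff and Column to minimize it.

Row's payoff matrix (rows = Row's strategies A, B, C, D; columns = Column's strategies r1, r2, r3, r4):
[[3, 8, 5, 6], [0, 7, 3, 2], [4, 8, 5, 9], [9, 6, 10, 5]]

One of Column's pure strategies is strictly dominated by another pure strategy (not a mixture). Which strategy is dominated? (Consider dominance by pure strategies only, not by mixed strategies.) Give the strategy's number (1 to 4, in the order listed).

Column prefers columns that give Row less. Compare r3 with r1: 3 < 5, 0 < 3, 4 < 5, 9 < 10.
So r1 strictly dominates r3 for Column; r3 is strictly dominated.

3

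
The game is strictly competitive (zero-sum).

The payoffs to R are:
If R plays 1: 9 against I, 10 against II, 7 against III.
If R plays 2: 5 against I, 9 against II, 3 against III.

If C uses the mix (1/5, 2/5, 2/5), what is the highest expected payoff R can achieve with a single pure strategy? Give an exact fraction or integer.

1: (9)·(1/5) + (10)·(2/5) + (7)·(2/5) = 43/5.
2: (5)·(1/5) + (9)·(2/5) + (3)·(2/5) = 29/5.
The best pure response is 1 with expected payoff 43/5.

43/5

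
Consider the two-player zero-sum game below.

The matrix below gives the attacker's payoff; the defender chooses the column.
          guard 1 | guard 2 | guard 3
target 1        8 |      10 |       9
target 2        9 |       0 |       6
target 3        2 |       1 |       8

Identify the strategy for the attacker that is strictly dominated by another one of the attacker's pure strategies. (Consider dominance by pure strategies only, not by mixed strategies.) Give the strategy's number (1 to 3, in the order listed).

3

Compare target 3 with target 1: 8 > 2, 10 > 1, 9 > 8.
So target 1 strictly dominates target 3 for the attacker; target 3 is strictly dominated.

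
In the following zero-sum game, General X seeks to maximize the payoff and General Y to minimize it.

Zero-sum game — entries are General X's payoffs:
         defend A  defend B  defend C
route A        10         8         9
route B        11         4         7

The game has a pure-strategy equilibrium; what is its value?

Row minima: 8, 4 → General X's maximin is 8.
Column maxima: 11, 8, 9 → General Y's minimax is 8.
They coincide at (route A, defend B), so the value is 8.

8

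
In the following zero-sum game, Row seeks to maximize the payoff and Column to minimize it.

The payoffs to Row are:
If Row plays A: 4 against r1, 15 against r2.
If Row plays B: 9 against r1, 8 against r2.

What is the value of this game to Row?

103/12

Row minima are 4 and 8, so Row's maximin is 8; column maxima are 9 and 15, so Column's minimax is 9. These differ, so the equilibrium is in mixed strategies.
Let Row play A with probability p. Column is indifferent when 4p + 9(1−p) = 15p + 8(1−p), giving p = 1/12.
Let Column play r1 with probability q. Row is indifferent when 4q + 15(1−q) = 9q + 8(1−q), giving q = 7/12.
The value is 4·(7/12) + (15)·(5/12) = 103/12.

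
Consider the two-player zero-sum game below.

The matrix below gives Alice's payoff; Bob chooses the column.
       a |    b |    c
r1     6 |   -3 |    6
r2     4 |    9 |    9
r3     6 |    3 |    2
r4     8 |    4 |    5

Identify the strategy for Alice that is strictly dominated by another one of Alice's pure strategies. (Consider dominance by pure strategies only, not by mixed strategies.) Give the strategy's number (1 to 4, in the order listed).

Compare r3 with r4: 8 > 6, 4 > 3, 5 > 2.
So r4 strictly dominates r3 for Alice; r3 is strictly dominated.

3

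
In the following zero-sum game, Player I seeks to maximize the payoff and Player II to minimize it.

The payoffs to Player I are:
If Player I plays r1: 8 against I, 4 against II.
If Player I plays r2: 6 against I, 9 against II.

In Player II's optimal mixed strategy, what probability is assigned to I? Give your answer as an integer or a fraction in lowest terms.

5/7

Row minima are 4 and 6, so Player I's maximin is 6; column maxima are 8 and 9, so Player II's minimax is 8. These differ, so the equilibrium is in mixed strategies.
Let Player II play I with probability q. Player I is indifferent when 8q + 4(1−q) = 6q + 9(1−q), giving q = 5/7.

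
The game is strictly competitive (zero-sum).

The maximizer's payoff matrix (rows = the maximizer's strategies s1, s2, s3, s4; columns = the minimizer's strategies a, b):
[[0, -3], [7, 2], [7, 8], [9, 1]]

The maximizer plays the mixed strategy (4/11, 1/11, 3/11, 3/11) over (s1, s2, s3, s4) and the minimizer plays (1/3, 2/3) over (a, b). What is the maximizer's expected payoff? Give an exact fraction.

89/33

Against (1/3, 2/3), each row's expected payoff is s1: -2; s2: 11/3; s3: 23/3; s4: 11/3.
Taking the (4/11, 1/11, 3/11, 3/11)-weighted average: (4/11)·(-2) + (1/11)·(11/3) + (3/11)·(23/3) + (3/11)·(11/3) = 89/33.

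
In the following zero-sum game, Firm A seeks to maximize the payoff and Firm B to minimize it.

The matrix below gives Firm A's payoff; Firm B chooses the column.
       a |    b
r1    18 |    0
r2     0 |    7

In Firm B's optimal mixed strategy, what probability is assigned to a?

7/25

Row minima are 0 and 0, so Firm A's maximin is 0; column maxima are 18 and 7, so Firm B's minimax is 7. These differ, so the equilibrium is in mixed strategies.
Let Firm B play a with probability q. Firm A is indifferent when 18q = 7(1−q), giving q = 7/25.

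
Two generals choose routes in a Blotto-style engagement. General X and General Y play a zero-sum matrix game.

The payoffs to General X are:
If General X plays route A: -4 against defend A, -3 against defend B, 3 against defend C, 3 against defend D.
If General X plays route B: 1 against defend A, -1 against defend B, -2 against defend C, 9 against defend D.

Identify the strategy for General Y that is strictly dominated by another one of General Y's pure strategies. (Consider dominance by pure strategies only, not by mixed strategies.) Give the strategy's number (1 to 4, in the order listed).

4

General Y prefers columns that give General X less. Compare defend D with defend A: -4 < 3, 1 < 9.
So defend A strictly dominates defend D for General Y; defend D is strictly dominated.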